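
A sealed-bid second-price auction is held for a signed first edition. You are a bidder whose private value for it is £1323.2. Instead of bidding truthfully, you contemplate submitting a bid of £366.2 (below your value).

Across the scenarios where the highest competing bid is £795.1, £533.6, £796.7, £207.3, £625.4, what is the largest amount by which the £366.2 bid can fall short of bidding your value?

£789.6

£795.1: truthful gives £528.1, deviation gives £0 → loss £528.1.
£533.6: truthful gives £789.6, deviation gives £0 → loss £789.6.
£796.7: truthful gives £526.5, deviation gives £0 → loss £526.5.
£207.3: same outcome either way → loss £0.
£625.4: truthful gives £697.8, deviation gives £0 → loss £697.8.
Maximum loss: £789.6.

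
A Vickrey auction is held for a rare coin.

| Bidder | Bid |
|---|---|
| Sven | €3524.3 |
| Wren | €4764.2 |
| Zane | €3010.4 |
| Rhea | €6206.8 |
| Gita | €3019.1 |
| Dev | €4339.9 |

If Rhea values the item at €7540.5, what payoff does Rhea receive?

€2776.3

Highest bid: Rhea at €6206.8, so Rhea wins.
Second-highest bid: Wren at €4764.2 — that is the price the winner pays.
Rhea's payoff = value − price = €7540.5 − €4764.2 = €2776.3.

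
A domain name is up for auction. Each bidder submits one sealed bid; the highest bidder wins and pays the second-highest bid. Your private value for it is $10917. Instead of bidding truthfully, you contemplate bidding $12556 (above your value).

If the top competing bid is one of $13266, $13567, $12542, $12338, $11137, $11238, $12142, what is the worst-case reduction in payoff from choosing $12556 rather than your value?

$1625

$13266: same outcome either way → loss $0.
$13567: same outcome either way → loss $0.
$12542: truthful gives $0, deviation gives −$1625 → loss $1625.
$12338: truthful gives $0, deviation gives −$1421 → loss $1421.
$11137: truthful gives $0, deviation gives −$220 → loss $220.
$11238: truthful gives $0, deviation gives −$321 → loss $321.
$12142: truthful gives $0, deviation gives −$1225 → loss $1225.
Maximum loss: $1625.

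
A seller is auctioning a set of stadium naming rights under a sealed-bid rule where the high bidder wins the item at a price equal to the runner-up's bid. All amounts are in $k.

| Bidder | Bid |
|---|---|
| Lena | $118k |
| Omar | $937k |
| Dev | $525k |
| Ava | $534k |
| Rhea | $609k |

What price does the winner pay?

$609k

Highest bid: Omar at $937k, so Omar wins.
Second-highest bid: Rhea at $609k — that is the price the winner pays.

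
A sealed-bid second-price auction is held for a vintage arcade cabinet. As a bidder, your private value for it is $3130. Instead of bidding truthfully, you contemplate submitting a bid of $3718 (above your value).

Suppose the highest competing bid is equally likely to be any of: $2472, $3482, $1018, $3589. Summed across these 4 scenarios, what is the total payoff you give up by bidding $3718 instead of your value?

The deviation costs you only when the competing bid falls strictly between $3130 and $3718; elsewhere both bids give the same outcome.
$2472: outcomes coincide → loss $0.
$3482: truthful payoff $0, deviation payoff −$352 → loss $352.
$1018: outcomes coincide → loss $0.
$3589: truthful payoff $0, deviation payoff −$459 → loss $459.
Total loss = $352 + $459 = $811.

$811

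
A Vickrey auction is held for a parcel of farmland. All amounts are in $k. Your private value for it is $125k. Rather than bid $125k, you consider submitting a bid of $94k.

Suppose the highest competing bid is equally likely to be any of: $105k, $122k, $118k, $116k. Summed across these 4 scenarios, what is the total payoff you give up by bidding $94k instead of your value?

The deviation costs you only when the competing bid falls strictly between $94k and $125k; elsewhere both bids give the same outcome.
$105k: truthful payoff $20k, deviation payoff $0k → loss $20k.
$122k: truthful payoff $3k, deviation payoff $0k → loss $3k.
$118k: truthful payoff $7k, deviation payoff $0k → loss $7k.
$116k: truthful payoff $9k, deviation payoff $0k → loss $9k.
Total loss = $20k + $3k + $7k + $9k = $39k.

$39k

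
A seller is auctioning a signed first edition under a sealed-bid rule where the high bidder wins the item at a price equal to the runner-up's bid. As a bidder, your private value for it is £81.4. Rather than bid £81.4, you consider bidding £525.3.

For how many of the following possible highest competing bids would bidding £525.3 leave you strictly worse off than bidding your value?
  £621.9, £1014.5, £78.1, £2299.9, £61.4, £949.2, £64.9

The deviation hurts exactly when the highest competing bid lies strictly between £81.4 and £525.3 — overbidding then wins at a price above your value.
£621.9: above both → same outcome either way.
£1014.5: above both → same outcome either way.
£78.1: below both → same outcome either way.
£2299.9: above both → same outcome either way.
£61.4: below both → same outcome either way.
£949.2: above both → same outcome either way.
£64.9: below both → same outcome either way.
Count: 0.

0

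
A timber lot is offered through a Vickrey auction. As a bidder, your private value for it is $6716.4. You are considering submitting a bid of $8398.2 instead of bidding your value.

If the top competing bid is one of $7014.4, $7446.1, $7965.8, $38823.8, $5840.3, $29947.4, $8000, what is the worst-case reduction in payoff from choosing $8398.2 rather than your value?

$1283.6

$7014.4: truthful gives $0, deviation gives −$298 → loss $298.
$7446.1: truthful gives $0, deviation gives −$729.7 → loss $729.7.
$7965.8: truthful gives $0, deviation gives −$1249.4 → loss $1249.4.
$38823.8: same outcome either way → loss $0.
$5840.3: same outcome either way → loss $0.
$29947.4: same outcome either way → loss $0.
$8000: truthful gives $0, deviation gives −$1283.6 → loss $1283.6.
Maximum loss: $1283.6.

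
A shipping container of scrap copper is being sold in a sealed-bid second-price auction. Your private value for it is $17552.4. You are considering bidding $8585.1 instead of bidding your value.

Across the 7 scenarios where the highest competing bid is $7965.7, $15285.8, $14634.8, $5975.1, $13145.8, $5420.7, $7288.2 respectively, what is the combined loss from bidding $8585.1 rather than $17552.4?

The deviation costs you only when the competing bid falls strictly between $8585.1 and $17552.4; elsewhere both bids give the same outcome.
$7965.7: outcomes coincide → loss $0.
$15285.8: truthful payoff $2266.6, deviation payoff $0 → loss $2266.6.
$14634.8: truthful payoff $2917.6, deviation payoff $0 → loss $2917.6.
$5975.1: outcomes coincide → loss $0.
$13145.8: truthful payoff $4406.6, deviation payoff $0 → loss $4406.6.
$5420.7: outcomes coincide → loss $0.
$7288.2: outcomes coincide → loss $0.
Total loss = $2266.6 + $2917.6 + $4406.6 = $9590.8.

$9590.8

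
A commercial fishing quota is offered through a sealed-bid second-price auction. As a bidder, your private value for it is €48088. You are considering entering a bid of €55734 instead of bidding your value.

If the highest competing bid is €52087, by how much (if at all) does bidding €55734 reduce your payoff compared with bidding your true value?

Bidding your value €48088: you lose (since €48088 < €52087). Payoff €0.
Bidding €55734: you win and pay €52087. Payoff €48088 − €52087 = −€3999.
The competing bid €52087 lies between your value and your inflated bid, so overbidding wins an item priced above your value.
Loss from deviating = €0 − (−€3999) = €3999.
In a second-price auction your bid sets only whether you win, not what you pay, so bidding your true value is weakly dominant.

€3999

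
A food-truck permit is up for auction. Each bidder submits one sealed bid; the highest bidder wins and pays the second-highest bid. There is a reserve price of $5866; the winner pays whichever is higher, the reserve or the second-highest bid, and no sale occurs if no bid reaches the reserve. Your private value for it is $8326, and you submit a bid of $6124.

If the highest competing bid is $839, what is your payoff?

Your bid $6124 is the highest and exceeds the reserve.
Price = max(second-highest bid, reserve) = max($839, $5866) = $5866.
Payoff = $8326 − $5866 = $2460.

$2460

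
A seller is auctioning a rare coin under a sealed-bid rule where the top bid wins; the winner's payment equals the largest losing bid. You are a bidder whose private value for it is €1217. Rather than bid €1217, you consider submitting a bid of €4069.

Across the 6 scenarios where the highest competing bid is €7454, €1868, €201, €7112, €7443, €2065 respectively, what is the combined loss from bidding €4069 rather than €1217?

€1499

The deviation costs you only when the competing bid falls strictly between €1217 and €4069; elsewhere both bids give the same outcome.
€7454: outcomes coincide → loss €0.
€1868: truthful payoff €0, deviation payoff −€651 → loss €651.
€201: outcomes coincide → loss €0.
€7112: outcomes coincide → loss €0.
€7443: outcomes coincide → loss €0.
€2065: truthful payoff €0, deviation payoff −€848 → loss €848.
Total loss = €651 + €848 = €1499.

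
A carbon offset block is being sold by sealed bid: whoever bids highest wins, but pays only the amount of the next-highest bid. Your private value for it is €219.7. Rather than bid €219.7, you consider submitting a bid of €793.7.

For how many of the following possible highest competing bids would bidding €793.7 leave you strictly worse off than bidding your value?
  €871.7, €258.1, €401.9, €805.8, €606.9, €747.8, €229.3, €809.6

5

The deviation hurts exactly when the highest competing bid lies strictly between €219.7 and €793.7 — overbidding then wins at a price above your value.
€871.7: above both → same outcome either way.
€258.1: inside the interval → strictly worse (loss €38.4).
€401.9: inside the interval → strictly worse (loss €182.2).
€805.8: above both → same outcome either way.
€606.9: inside the interval → strictly worse (loss €387.2).
€747.8: inside the interval → strictly worse (loss €528.1).
€229.3: inside the interval → strictly worse (loss €9.6).
€809.6: above both → same outcome either way.
Count: 5.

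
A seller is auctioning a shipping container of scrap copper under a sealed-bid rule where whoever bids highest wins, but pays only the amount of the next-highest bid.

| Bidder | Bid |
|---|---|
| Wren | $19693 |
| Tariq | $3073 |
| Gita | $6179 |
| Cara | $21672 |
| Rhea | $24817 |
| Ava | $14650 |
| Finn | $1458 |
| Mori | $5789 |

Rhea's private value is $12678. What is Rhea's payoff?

−$8994

Highest bid: Rhea at $24817, so Rhea wins.
Second-highest bid: Cara at $21672 — that is the price the winner pays.
Rhea's payoff = value − price = $12678 − $21672 = −$8994.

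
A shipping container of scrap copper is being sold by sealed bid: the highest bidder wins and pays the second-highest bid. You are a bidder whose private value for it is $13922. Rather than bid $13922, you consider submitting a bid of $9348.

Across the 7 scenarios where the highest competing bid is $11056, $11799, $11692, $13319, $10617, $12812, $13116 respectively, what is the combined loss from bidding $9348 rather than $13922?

$13043

The deviation costs you only when the competing bid falls strictly between $9348 and $13922; elsewhere both bids give the same outcome.
$11056: truthful payoff $2866, deviation payoff $0 → loss $2866.
$11799: truthful payoff $2123, deviation payoff $0 → loss $2123.
$11692: truthful payoff $2230, deviation payoff $0 → loss $2230.
$13319: truthful payoff $603, deviation payoff $0 → loss $603.
$10617: truthful payoff $3305, deviation payoff $0 → loss $3305.
$12812: truthful payoff $1110, deviation payoff $0 → loss $1110.
$13116: truthful payoff $806, deviation payoff $0 → loss $806.
Total loss = $2866 + $2123 + $2230 + $603 + $3305 + $1110 + $806 = $13043.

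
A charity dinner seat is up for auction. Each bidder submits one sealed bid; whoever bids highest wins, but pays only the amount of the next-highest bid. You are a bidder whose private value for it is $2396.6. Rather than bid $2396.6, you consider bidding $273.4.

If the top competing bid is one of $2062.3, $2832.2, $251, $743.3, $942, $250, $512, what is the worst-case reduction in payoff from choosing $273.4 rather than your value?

$2062.3: truthful gives $334.3, deviation gives $0 → loss $334.3.
$2832.2: same outcome either way → loss $0.
$251: same outcome either way → loss $0.
$743.3: truthful gives $1653.3, deviation gives $0 → loss $1653.3.
$942: truthful gives $1454.6, deviation gives $0 → loss $1454.6.
$250: same outcome either way → loss $0.
$512: truthful gives $1884.6, deviation gives $0 → loss $1884.6.
Maximum loss: $1884.6.

$1884.6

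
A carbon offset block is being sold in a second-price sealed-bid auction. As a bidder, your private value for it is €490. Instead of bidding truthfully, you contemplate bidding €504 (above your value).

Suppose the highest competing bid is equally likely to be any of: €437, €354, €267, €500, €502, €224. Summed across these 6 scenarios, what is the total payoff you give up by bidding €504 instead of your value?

The deviation costs you only when the competing bid falls strictly between €490 and €504; elsewhere both bids give the same outcome.
€437: outcomes coincide → loss €0.
€354: outcomes coincide → loss €0.
€267: outcomes coincide → loss €0.
€500: truthful payoff €0, deviation payoff −€10 → loss €10.
€502: truthful payoff €0, deviation payoff −€12 → loss €12.
€224: outcomes coincide → loss €0.
Total loss = €10 + €12 = €22.

€22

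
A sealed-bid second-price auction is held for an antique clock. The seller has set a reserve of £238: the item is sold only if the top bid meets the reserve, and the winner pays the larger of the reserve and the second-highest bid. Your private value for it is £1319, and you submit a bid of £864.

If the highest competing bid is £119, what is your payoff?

Your bid £864 is the highest and exceeds the reserve.
Price = max(second-highest bid, reserve) = max(£119, £238) = £238.
Payoff = £1319 − £238 = £1081.

£1081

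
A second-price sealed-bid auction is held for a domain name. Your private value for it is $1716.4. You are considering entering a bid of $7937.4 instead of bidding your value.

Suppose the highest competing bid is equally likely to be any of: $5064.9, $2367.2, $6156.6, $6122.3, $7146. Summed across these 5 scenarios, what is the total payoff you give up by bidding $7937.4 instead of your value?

The deviation costs you only when the competing bid falls strictly between $1716.4 and $7937.4; elsewhere both bids give the same outcome.
$5064.9: truthful payoff $0, deviation payoff −$3348.5 → loss $3348.5.
$2367.2: truthful payoff $0, deviation payoff −$650.8 → loss $650.8.
$6156.6: truthful payoff $0, deviation payoff −$4440.2 → loss $4440.2.
$6122.3: truthful payoff $0, deviation payoff −$4405.9 → loss $4405.9.
$7146: truthful payoff $0, deviation payoff −$5429.6 → loss $5429.6.
Total loss = $3348.5 + $650.8 + $4440.2 + $4405.9 + $5429.6 = $18275.

$18275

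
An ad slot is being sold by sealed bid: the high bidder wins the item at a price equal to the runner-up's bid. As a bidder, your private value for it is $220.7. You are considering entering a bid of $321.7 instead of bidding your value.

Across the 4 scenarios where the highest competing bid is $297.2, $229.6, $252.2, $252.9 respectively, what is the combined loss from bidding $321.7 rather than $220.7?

The deviation costs you only when the competing bid falls strictly between $220.7 and $321.7; elsewhere both bids give the same outcome.
$297.2: truthful payoff $0, deviation payoff −$76.5 → loss $76.5.
$229.6: truthful payoff $0, deviation payoff −$8.9 → loss $8.9.
$252.2: truthful payoff $0, deviation payoff −$31.5 → loss $31.5.
$252.9: truthful payoff $0, deviation payoff −$32.2 → loss $32.2.
Total loss = $76.5 + $8.9 + $31.5 + $32.2 = $149.1.

$149.1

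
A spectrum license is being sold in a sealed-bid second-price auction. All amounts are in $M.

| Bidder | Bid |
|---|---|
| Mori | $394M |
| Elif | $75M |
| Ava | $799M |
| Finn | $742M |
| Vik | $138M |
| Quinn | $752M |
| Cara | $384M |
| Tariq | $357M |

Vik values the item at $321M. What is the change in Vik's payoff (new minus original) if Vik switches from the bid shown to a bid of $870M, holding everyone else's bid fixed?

−$478M

The highest bid among the other bidders is $799M; Vik's bid doesn't change that.
Original bid $138M: Vik is not highest (top rival bid is $799M); payoff $0M.
Alternative bid $870M: Vik is highest, pays the top rival bid $799M; payoff $321M − $799M = −$478M.
Change in payoff = −$478M − ($0M) = −$478M.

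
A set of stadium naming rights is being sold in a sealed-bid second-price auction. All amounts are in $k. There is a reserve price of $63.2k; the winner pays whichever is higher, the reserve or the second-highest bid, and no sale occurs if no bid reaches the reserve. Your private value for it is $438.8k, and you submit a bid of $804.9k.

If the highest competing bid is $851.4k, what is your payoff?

Your bid $804.9k is below the highest competing bid $851.4k, so you lose. Payoff $0k.

$0k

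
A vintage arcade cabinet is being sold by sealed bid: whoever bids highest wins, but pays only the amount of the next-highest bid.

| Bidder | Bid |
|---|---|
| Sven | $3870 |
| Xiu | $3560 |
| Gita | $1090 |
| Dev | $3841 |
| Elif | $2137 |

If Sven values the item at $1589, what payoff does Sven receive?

−$2252

Highest bid: Sven at $3870, so Sven wins.
Second-highest bid: Dev at $3841 — that is the price the winner pays.
Sven's payoff = value − price = $1589 − $3841 = −$2252.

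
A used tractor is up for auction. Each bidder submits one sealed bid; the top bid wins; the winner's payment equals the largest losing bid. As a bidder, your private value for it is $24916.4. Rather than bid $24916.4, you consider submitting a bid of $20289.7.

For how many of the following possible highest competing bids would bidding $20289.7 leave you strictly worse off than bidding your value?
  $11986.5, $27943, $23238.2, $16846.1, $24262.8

2

The deviation hurts exactly when the highest competing bid lies strictly between $20289.7 and $24916.4 — underbidding then forfeits a profitable win.
$11986.5: below both → same outcome either way.
$27943: above both → same outcome either way.
$23238.2: inside the interval → strictly worse (loss $1678.2).
$16846.1: below both → same outcome either way.
$24262.8: inside the interval → strictly worse (loss $653.6).
Count: 2.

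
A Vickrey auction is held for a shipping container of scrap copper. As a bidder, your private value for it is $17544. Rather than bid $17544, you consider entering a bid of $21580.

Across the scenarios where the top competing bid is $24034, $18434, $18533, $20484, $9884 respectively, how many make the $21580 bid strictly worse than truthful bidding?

3

The deviation hurts exactly when the highest competing bid lies strictly between $17544 and $21580 — overbidding then wins at a price above your value.
$24034: above both → same outcome either way.
$18434: inside the interval → strictly worse (loss $890).
$18533: inside the interval → strictly worse (loss $989).
$20484: inside the interval → strictly worse (loss $2940).
$9884: below both → same outcome either way.
Count: 3.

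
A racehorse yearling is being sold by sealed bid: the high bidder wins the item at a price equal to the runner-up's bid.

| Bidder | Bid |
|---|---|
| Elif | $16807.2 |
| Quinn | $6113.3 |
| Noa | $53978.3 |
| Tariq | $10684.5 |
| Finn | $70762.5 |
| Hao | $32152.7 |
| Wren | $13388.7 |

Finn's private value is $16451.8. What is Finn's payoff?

Highest bid: Finn at $70762.5, so Finn wins.
Second-highest bid: Noa at $53978.3 — that is the price the winner pays.
Finn's payoff = value − price = $16451.8 − $53978.3 = −$37526.5.

−$37526.5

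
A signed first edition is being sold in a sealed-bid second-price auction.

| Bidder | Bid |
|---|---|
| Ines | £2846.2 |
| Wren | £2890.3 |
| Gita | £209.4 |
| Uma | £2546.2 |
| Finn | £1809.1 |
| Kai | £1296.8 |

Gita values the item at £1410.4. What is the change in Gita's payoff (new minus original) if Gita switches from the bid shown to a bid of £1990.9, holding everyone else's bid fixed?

The highest bid among the other bidders is £2890.3; Gita's bid doesn't change that.
Original bid £209.4: Gita is not highest (top rival bid is £2890.3); payoff £0.
Alternative bid £1990.9: Gita is not highest (top rival bid is £2890.3); payoff £0.
Change in payoff = £0 − (£0) = £0.

£0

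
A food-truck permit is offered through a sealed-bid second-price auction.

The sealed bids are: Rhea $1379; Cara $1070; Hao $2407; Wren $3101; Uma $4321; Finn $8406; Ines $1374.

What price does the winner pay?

$4321

Highest bid: Finn at $8406, so Finn wins.
Second-highest bid: Uma at $4321 — that is the price the winner pays.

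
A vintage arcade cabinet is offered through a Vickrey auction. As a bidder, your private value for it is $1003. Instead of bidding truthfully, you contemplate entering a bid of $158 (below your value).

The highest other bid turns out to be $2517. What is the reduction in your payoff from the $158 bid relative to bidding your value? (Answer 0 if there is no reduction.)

$0

Bidding your value $1003: you lose (since $1003 < $2517). Payoff $0.
Bidding $158: you lose. Payoff $0.
Difference = $0 − $0 = $0; both bids lead to the same outcome because the competing bid is above both your value and your alternative bid.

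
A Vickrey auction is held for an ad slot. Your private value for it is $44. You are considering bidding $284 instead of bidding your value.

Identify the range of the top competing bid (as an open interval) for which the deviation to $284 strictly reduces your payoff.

If the competing bid is below $44, both bids win at the same price — no difference.
If it is above $284, both bids lose — no difference.
If it lies strictly between $44 and $284, bidding your value loses (payoff 0) while bidding $284 wins at a price above your value (payoff negative).
So the deviation strictly hurts on the open interval ($44, $284).
In a second-price auction your bid sets only whether you win, not what you pay, so bidding your true value is weakly dominant.

($44, $284)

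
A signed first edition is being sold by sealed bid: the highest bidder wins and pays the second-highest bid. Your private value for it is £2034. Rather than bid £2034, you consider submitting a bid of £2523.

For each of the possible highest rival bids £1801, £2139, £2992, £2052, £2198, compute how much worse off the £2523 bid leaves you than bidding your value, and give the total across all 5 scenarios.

£287

The deviation costs you only when the competing bid falls strictly between £2034 and £2523; elsewhere both bids give the same outcome.
£1801: outcomes coincide → loss £0.
£2139: truthful payoff £0, deviation payoff −£105 → loss £105.
£2992: outcomes coincide → loss £0.
£2052: truthful payoff £0, deviation payoff −£18 → loss £18.
£2198: truthful payoff £0, deviation payoff −£164 → loss £164.
Total loss = £105 + £18 + £164 = £287.
Because the price is fixed by the runner-up's bid, deviating from your value can only change a good outcome into a bad one — never the reverse.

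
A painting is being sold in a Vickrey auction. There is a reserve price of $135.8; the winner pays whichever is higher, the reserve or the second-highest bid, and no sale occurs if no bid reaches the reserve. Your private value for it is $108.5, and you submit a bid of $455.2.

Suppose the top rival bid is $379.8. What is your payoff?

Your bid $455.2 is the highest and exceeds the reserve.
Price = max(second-highest bid, reserve) = max($379.8, $135.8) = $379.8.
Payoff = $108.5 − $379.8 = −$271.3.

−$271.3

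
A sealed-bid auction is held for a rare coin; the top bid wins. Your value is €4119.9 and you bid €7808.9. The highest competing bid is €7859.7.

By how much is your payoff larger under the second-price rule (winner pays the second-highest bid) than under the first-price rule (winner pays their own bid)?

Your bid €7808.9 is below €7859.7, so you lose under either rule.
Payoff is €0 in both cases; difference = €0.

€0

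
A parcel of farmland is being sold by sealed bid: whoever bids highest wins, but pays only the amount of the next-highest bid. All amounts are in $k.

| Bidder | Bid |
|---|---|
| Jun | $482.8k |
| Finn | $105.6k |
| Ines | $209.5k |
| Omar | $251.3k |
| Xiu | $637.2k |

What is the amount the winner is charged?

Highest bid: Xiu at $637.2k, so Xiu wins.
Second-highest bid: Jun at $482.8k — that is the price the winner pays.

$482.8k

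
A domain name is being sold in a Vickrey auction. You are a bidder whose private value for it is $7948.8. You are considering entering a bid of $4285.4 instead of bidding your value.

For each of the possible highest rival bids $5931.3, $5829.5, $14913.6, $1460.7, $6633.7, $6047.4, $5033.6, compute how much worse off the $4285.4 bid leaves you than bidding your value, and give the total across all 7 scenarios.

The deviation costs you only when the competing bid falls strictly between $4285.4 and $7948.8; elsewhere both bids give the same outcome.
$5931.3: truthful payoff $2017.5, deviation payoff $0 → loss $2017.5.
$5829.5: truthful payoff $2119.3, deviation payoff $0 → loss $2119.3.
$14913.6: outcomes coincide → loss $0.
$1460.7: outcomes coincide → loss $0.
$6633.7: truthful payoff $1315.1, deviation payoff $0 → loss $1315.1.
$6047.4: truthful payoff $1901.4, deviation payoff $0 → loss $1901.4.
$5033.6: truthful payoff $2915.2, deviation payoff $0 → loss $2915.2.
Total loss = $2017.5 + $2119.3 + $1315.1 + $1901.4 + $2915.2 = $10268.5.
Because the price is fixed by the runner-up's bid, deviating from your value can only change a good outcome into a bad one — never the reverse.

$10268.5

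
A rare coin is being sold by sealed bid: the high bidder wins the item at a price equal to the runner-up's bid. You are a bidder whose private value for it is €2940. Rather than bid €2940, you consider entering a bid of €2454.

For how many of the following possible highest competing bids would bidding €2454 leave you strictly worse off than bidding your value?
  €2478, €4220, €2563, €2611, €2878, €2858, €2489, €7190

6

The deviation hurts exactly when the highest competing bid lies strictly between €2454 and €2940 — underbidding then forfeits a profitable win.
€2478: inside the interval → strictly worse (loss €462).
€4220: above both → same outcome either way.
€2563: inside the interval → strictly worse (loss €377).
€2611: inside the interval → strictly worse (loss €329).
€2878: inside the interval → strictly worse (loss €62).
€2858: inside the interval → strictly worse (loss €82).
€2489: inside the interval → strictly worse (loss €451).
€7190: above both → same outcome either way.
Count: 6.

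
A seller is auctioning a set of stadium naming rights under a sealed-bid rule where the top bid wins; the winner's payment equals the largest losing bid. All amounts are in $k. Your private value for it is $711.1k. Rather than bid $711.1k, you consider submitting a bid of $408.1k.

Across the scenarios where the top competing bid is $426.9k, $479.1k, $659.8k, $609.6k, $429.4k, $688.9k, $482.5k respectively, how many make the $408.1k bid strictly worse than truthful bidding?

7

The deviation hurts exactly when the highest competing bid lies strictly between $408.1k and $711.1k — underbidding then forfeits a profitable win.
$426.9k: inside the interval → strictly worse (loss $284.2k).
$479.1k: inside the interval → strictly worse (loss $232k).
$659.8k: inside the interval → strictly worse (loss $51.3k).
$609.6k: inside the interval → strictly worse (loss $101.5k).
$429.4k: inside the interval → strictly worse (loss $281.7k).
$688.9k: inside the interval → strictly worse (loss $22.2k).
$482.5k: inside the interval → strictly worse (loss $228.6k).
Count: 7.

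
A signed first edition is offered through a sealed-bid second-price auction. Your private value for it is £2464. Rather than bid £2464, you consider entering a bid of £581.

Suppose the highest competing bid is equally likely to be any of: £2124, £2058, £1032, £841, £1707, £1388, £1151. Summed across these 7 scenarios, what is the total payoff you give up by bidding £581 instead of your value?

The deviation costs you only when the competing bid falls strictly between £581 and £2464; elsewhere both bids give the same outcome.
£2124: truthful payoff £340, deviation payoff £0 → loss £340.
£2058: truthful payoff £406, deviation payoff £0 → loss £406.
£1032: truthful payoff £1432, deviation payoff £0 → loss £1432.
£841: truthful payoff £1623, deviation payoff £0 → loss £1623.
£1707: truthful payoff £757, deviation payoff £0 → loss £757.
£1388: truthful payoff £1076, deviation payoff £0 → loss £1076.
£1151: truthful payoff £1313, deviation payoff £0 → loss £1313.
Total loss = £340 + £406 + £1432 + £1623 + £757 + £1076 + £1313 = £6947.
Truthful bidding weakly dominates here: raising your bid can only win items priced above your value, and lowering it can only forfeit items priced below.

£6947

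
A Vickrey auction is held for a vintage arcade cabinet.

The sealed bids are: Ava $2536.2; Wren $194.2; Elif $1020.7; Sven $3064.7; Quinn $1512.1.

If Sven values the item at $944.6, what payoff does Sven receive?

Highest bid: Sven at $3064.7, so Sven wins.
Second-highest bid: Ava at $2536.2 — that is the price the winner pays.
Sven's payoff = value − price = $944.6 − $2536.2 = −$1591.6.

−$1591.6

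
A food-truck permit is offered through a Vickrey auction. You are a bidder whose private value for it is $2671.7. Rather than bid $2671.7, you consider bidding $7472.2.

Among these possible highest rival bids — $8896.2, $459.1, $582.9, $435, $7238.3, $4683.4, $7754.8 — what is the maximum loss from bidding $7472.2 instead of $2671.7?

$4566.6

$8896.2: same outcome either way → loss $0.
$459.1: same outcome either way → loss $0.
$582.9: same outcome either way → loss $0.
$435: same outcome either way → loss $0.
$7238.3: truthful gives $0, deviation gives −$4566.6 → loss $4566.6.
$4683.4: truthful gives $0, deviation gives −$2011.7 → loss $2011.7.
$7754.8: same outcome either way → loss $0.
Maximum loss: $4566.6.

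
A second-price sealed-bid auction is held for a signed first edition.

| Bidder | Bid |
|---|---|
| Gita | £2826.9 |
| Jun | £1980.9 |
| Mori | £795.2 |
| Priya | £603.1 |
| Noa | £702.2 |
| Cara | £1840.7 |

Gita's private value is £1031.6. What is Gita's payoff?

Highest bid: Gita at £2826.9, so Gita wins.
Second-highest bid: Jun at £1980.9 — that is the price the winner pays.
Gita's payoff = value − price = £1031.6 − £1980.9 = −£949.3.

−£949.3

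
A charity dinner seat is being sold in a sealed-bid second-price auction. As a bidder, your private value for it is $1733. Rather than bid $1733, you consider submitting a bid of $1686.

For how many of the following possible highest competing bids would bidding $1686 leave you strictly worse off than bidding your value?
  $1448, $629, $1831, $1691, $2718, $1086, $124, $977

The deviation hurts exactly when the highest competing bid lies strictly between $1686 and $1733 — underbidding then forfeits a profitable win.
$1448: below both → same outcome either way.
$629: below both → same outcome either way.
$1831: above both → same outcome either way.
$1691: inside the interval → strictly worse (loss $42).
$2718: above both → same outcome either way.
$1086: below both → same outcome either way.
$124: below both → same outcome either way.
$977: below both → same outcome either way.
Count: 1.

1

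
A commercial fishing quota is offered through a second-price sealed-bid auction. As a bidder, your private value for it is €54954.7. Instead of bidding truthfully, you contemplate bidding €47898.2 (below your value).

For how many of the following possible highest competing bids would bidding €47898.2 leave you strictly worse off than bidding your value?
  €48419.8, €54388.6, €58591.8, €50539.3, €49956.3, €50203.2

The deviation hurts exactly when the highest competing bid lies strictly between €47898.2 and €54954.7 — underbidding then forfeits a profitable win.
€48419.8: inside the interval → strictly worse (loss €6534.9).
€54388.6: inside the interval → strictly worse (loss €566.1).
€58591.8: above both → same outcome either way.
€50539.3: inside the interval → strictly worse (loss €4415.4).
€49956.3: inside the interval → strictly worse (loss €4998.4).
€50203.2: inside the interval → strictly worse (loss €4751.5).
Count: 5.

5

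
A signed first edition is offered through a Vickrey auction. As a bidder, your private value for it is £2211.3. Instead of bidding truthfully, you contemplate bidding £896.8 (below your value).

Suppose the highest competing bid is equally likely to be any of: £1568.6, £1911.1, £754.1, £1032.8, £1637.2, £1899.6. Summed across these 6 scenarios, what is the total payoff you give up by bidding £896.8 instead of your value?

£3007.2

The deviation costs you only when the competing bid falls strictly between £896.8 and £2211.3; elsewhere both bids give the same outcome.
£1568.6: truthful payoff £642.7, deviation payoff £0 → loss £642.7.
£1911.1: truthful payoff £300.2, deviation payoff £0 → loss £300.2.
£754.1: outcomes coincide → loss £0.
£1032.8: truthful payoff £1178.5, deviation payoff £0 → loss £1178.5.
£1637.2: truthful payoff £574.1, deviation payoff £0 → loss £574.1.
£1899.6: truthful payoff £311.7, deviation payoff £0 → loss £311.7.
Total loss = £642.7 + £300.2 + £1178.5 + £574.1 + £311.7 = £3007.2.
Truthful bidding weakly dominates here: raising your bid can only win items priced above your value, and lowering it can only forfeit items priced below.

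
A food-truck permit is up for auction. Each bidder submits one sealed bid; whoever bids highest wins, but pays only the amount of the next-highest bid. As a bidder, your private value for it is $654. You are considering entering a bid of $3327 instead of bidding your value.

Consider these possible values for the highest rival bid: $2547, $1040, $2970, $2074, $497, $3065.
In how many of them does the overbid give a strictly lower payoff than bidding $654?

The deviation hurts exactly when the highest competing bid lies strictly between $654 and $3327 — overbidding then wins at a price above your value.
$2547: inside the interval → strictly worse (loss $1893).
$1040: inside the interval → strictly worse (loss $386).
$2970: inside the interval → strictly worse (loss $2316).
$2074: inside the interval → strictly worse (loss $1420).
$497: below both → same outcome either way.
$3065: inside the interval → strictly worse (loss $2411).
Count: 5.

5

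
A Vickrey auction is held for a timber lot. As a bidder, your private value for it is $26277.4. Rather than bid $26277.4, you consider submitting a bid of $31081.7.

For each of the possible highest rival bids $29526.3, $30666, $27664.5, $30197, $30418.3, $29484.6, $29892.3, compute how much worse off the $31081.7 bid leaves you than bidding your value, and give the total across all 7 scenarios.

$23907.2

The deviation costs you only when the competing bid falls strictly between $26277.4 and $31081.7; elsewhere both bids give the same outcome.
$29526.3: truthful payoff $0, deviation payoff −$3248.9 → loss $3248.9.
$30666: truthful payoff $0, deviation payoff −$4388.6 → loss $4388.6.
$27664.5: truthful payoff $0, deviation payoff −$1387.1 → loss $1387.1.
$30197: truthful payoff $0, deviation payoff −$3919.6 → loss $3919.6.
$30418.3: truthful payoff $0, deviation payoff −$4140.9 → loss $4140.9.
$29484.6: truthful payoff $0, deviation payoff −$3207.2 → loss $3207.2.
$29892.3: truthful payoff $0, deviation payoff −$3614.9 → loss $3614.9.
Total loss = $3248.9 + $4388.6 + $1387.1 + $3919.6 + $4140.9 + $3207.2 + $3614.9 = $23907.2.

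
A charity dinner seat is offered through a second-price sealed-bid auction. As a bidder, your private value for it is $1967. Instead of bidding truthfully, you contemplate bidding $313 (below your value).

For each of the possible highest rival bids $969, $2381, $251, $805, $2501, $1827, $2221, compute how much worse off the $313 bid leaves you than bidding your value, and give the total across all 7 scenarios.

$2300

The deviation costs you only when the competing bid falls strictly between $313 and $1967; elsewhere both bids give the same outcome.
$969: truthful payoff $998, deviation payoff $0 → loss $998.
$2381: outcomes coincide → loss $0.
$251: outcomes coincide → loss $0.
$805: truthful payoff $1162, deviation payoff $0 → loss $1162.
$2501: outcomes coincide → loss $0.
$1827: truthful payoff $140, deviation payoff $0 → loss $140.
$2221: outcomes coincide → loss $0.
Total loss = $998 + $1162 + $140 = $2300.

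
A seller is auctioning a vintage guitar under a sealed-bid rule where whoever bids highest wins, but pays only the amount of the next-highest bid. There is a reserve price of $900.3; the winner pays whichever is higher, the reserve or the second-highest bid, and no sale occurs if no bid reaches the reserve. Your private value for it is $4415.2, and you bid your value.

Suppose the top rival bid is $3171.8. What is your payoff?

$1243.4

Your bid $4415.2 is the highest and exceeds the reserve.
Price = max(second-highest bid, reserve) = max($3171.8, $900.3) = $3171.8.
Payoff = $4415.2 − $3171.8 = $1243.4.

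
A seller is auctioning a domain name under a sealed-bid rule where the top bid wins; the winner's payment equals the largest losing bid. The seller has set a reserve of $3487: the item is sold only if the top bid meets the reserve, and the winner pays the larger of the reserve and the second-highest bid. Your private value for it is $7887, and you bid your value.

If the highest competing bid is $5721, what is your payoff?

$2166

Your bid $7887 is the highest and exceeds the reserve.
Price = max(second-highest bid, reserve) = max($5721, $3487) = $5721.
Payoff = $7887 − $5721 = $2166.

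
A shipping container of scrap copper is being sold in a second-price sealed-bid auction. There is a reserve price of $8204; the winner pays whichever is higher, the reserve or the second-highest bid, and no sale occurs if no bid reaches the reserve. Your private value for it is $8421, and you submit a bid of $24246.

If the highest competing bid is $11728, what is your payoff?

−$3307

Your bid $24246 is the highest and exceeds the reserve.
Price = max(second-highest bid, reserve) = max($11728, $8204) = $11728.
Payoff = $8421 − $11728 = −$3307.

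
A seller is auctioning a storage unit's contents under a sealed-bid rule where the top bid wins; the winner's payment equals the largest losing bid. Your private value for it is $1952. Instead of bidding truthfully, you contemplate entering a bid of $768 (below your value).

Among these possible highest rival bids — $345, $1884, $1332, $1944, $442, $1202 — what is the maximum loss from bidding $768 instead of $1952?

$750

$345: same outcome either way → loss $0.
$1884: truthful gives $68, deviation gives $0 → loss $68.
$1332: truthful gives $620, deviation gives $0 → loss $620.
$1944: truthful gives $8, deviation gives $0 → loss $8.
$442: same outcome either way → loss $0.
$1202: truthful gives $750, deviation gives $0 → loss $750.
Maximum loss: $750.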